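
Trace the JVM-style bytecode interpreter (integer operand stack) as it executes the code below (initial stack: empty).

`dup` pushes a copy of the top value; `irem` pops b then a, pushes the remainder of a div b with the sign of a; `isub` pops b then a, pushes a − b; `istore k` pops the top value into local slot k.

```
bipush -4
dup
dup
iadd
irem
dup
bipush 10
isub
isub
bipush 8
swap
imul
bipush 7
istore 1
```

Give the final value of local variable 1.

7

bipush -4 → [-4]
dup       → [-4, -4]
dup       → [-4, -4, -4]
iadd      → [-4, -8]
irem      → [-4]
dup       → [-4, -4]
bipush 10 → [-4, -4, 10]
isub      → [-4, -14]
isub      → [10]
bipush 8  → [10, 8]
swap      → [8, 10]
imul      → [80]
bipush 7  → [80, 7]
istore 1  → [80]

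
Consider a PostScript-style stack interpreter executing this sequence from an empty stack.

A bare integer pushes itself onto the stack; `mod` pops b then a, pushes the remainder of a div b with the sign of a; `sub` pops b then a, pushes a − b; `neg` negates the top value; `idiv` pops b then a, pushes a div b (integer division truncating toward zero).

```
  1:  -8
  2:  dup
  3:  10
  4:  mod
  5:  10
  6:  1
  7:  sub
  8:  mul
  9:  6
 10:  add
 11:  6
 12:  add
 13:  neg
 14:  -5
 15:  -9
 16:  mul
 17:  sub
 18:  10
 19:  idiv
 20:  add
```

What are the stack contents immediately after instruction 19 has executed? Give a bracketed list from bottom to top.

-8   -> [-8]
dup  -> [-8, -8]
10   -> [-8, -8, 10]
mod  -> [-8, -8]
10   -> [-8, -8, 10]
1    -> [-8, -8, 10, 1]
sub  -> [-8, -8, 9]
mul  -> [-8, -72]
6    -> [-8, -72, 6]
add  -> [-8, -66]
6    -> [-8, -66, 6]
add  -> [-8, -60]
neg  -> [-8, 60]
-5   -> [-8, 60, -5]
-9   -> [-8, 60, -5, -9]
mul  -> [-8, 60, 45]
sub  -> [-8, 15]
10   -> [-8, 15, 10]
idiv -> [-8, 1]

[-8, 1]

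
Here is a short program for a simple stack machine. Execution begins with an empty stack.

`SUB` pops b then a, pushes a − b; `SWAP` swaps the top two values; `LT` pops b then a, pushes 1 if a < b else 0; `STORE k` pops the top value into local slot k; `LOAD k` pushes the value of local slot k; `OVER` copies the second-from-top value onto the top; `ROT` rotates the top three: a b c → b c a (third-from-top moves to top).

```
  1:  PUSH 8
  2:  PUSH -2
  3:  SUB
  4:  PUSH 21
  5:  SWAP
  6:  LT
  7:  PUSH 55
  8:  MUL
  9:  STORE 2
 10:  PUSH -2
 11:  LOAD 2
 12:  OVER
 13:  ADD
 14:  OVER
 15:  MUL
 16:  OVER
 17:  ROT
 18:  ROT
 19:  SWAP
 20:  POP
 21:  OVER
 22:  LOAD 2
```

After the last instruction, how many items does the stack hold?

4

PUSH 8  : [8]
PUSH -2 : [8, -2]
SUB     : [10]
PUSH 21 : [10, 21]
SWAP    : [21, 10]
LT      : [0]
PUSH 55 : [0, 55]
MUL     : [0]
STORE 2 : []
PUSH -2 : [-2]
LOAD 2  : [-2, 0]
OVER    : [-2, 0, -2]
ADD     : [-2, -2]
OVER    : [-2, -2, -2]
MUL     : [-2, 4]
OVER    : [-2, 4, -2]
ROT     : [4, -2, -2]
ROT     : [-2, -2, 4]
SWAP    : [-2, 4, -2]
POP     : [-2, 4]
OVER    : [-2, 4, -2]
LOAD 2  : [-2, 4, -2, 0]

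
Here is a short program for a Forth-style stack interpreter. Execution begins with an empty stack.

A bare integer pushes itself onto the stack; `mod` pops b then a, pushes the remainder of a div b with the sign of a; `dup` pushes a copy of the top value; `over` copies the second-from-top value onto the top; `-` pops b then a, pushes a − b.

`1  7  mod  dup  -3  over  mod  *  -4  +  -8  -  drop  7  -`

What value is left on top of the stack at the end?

-6

1    → 1
7    → 1 7
mod  → 1
dup  → 1 1
-3   → 1 1 -3
over → 1 1 -3 1
mod  → 1 1 0
*    → 1 0
-4   → 1 0 -4
+    → 1 -4
-8   → 1 -4 -8
-    → 1 4
drop → 1
7    → 1 7
-    → -6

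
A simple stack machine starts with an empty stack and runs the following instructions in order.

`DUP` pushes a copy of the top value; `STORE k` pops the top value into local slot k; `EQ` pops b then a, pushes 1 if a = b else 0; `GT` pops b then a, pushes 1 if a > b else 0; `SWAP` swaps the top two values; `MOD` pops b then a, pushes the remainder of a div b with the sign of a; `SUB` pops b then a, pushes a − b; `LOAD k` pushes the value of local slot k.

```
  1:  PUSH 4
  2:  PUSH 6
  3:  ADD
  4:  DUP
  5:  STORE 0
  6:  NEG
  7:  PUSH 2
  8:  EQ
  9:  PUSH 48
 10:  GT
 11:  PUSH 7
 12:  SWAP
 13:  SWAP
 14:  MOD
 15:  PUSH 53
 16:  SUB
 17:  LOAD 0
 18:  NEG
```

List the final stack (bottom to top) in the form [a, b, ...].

[-53, -10]

PUSH 4  -> 4
PUSH 6  -> 4 6
ADD     -> 10
DUP     -> 10 10
STORE 0 -> 10
NEG     -> -10
PUSH 2  -> -10 2
EQ      -> 0
PUSH 48 -> 0 48
GT      -> 0
PUSH 7  -> 0 7
SWAP    -> 7 0
SWAP    -> 0 7
MOD     -> 0
PUSH 53 -> 0 53
SUB     -> -53
LOAD 0  -> -53 10
NEG     -> -53 -10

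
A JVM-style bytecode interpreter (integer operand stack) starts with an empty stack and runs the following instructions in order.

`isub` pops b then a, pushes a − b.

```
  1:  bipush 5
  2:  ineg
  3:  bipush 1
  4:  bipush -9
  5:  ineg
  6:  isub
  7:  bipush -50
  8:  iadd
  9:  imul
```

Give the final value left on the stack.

bipush 5   → 5
ineg       → -5
bipush 1   → -5 1
bipush -9  → -5 1 -9
ineg       → -5 1 9
isub       → -5 -8
bipush -50 → -5 -8 -50
iadd       → -5 -58
imul       → 290

290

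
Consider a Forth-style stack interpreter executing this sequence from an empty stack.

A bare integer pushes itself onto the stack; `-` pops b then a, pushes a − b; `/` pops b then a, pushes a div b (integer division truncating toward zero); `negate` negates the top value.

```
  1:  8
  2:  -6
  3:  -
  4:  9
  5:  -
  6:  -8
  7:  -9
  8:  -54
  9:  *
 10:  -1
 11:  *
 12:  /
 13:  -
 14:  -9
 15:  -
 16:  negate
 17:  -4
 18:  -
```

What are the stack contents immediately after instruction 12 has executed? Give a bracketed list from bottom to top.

8    8
-6   8 -6
-    14
9    14 9
-    5
-8   5 -8
-9   5 -8 -9
-54  5 -8 -9 -54
*    5 -8 486
-1   5 -8 486 -1
*    5 -8 -486
/    5 0

[5, 0]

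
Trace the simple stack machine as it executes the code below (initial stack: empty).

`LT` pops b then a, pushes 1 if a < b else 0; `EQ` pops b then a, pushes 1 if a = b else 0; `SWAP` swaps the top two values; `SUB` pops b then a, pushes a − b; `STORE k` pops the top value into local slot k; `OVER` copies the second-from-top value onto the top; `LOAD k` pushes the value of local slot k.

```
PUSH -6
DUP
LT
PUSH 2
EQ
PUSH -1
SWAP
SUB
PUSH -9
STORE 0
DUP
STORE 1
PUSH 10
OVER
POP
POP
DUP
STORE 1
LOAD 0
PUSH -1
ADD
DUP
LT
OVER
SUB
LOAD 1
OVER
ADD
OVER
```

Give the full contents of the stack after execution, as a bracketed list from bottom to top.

[-1, 1, 0, 1]

PUSH -6 : -6
DUP     : -6 -6
LT      : 0
PUSH 2  : 0 2
EQ      : 0
PUSH -1 : 0 -1
SWAP    : -1 0
SUB     : -1
PUSH -9 : -1 -9
STORE 0 : -1
DUP     : -1 -1
STORE 1 : -1
PUSH 10 : -1 10
OVER    : -1 10 -1
POP     : -1 10
POP     : -1
DUP     : -1 -1
STORE 1 : -1
LOAD 0  : -1 -9
PUSH -1 : -1 -9 -1
ADD     : -1 -10
DUP     : -1 -10 -10
LT      : -1 0
OVER    : -1 0 -1
SUB     : -1 1
LOAD 1  : -1 1 -1
OVER    : -1 1 -1 1
ADD     : -1 1 0
OVER    : -1 1 0 1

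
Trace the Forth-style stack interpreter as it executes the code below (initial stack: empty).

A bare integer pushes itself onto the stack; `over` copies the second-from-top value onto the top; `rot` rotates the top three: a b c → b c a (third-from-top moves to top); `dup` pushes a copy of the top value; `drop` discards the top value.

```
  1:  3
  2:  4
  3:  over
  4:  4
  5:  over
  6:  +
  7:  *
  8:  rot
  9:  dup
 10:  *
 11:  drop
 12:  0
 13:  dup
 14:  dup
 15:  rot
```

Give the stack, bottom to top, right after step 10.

3    : 3
4    : 3 4
over : 3 4 3
4    : 3 4 3 4
over : 3 4 3 4 3
+    : 3 4 3 7
*    : 3 4 21
rot  : 4 21 3
dup  : 4 21 3 3
*    : 4 21 9

[4, 21, 9]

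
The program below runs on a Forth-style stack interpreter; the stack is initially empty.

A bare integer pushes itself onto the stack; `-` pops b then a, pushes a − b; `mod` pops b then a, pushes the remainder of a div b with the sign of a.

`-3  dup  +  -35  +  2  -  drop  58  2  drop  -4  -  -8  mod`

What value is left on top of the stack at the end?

-3    -3
dup   -3 -3
+     -6
-35   -6 -35
+     -41
2     -41 2
-     -43
drop  (empty)
58    58
2     58 2
drop  58
-4    58 -4
-     62
-8    62 -8
mod   6

6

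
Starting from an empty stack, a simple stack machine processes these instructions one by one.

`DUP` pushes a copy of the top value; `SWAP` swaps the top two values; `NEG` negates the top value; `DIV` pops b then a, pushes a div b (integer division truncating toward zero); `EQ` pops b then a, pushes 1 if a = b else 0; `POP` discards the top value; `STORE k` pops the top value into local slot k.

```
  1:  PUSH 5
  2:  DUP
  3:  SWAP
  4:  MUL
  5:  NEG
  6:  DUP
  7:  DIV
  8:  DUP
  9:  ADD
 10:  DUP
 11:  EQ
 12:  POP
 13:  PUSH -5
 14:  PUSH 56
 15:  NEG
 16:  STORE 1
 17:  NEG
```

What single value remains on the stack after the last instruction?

5

PUSH 5   5
DUP      5 5
SWAP     5 5
MUL      25
NEG      -25
DUP      -25 -25
DIV      1
DUP      1 1
ADD      2
DUP      2 2
EQ       1
POP      (empty)
PUSH -5  -5
PUSH 56  -5 56
NEG      -5 -56
STORE 1  -5
NEG      5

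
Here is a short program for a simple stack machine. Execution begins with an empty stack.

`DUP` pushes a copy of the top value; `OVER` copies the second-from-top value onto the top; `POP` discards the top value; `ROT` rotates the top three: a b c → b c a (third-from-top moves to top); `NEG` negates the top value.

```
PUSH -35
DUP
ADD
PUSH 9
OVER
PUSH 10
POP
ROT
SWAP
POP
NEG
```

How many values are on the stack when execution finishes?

2

PUSH -35 : [-35]
DUP      : [-35, -35]
ADD      : [-70]
PUSH 9   : [-70, 9]
OVER     : [-70, 9, -70]
PUSH 10  : [-70, 9, -70, 10]
POP      : [-70, 9, -70]
ROT      : [9, -70, -70]
SWAP     : [9, -70, -70]
POP      : [9, -70]
NEG      : [9, 70]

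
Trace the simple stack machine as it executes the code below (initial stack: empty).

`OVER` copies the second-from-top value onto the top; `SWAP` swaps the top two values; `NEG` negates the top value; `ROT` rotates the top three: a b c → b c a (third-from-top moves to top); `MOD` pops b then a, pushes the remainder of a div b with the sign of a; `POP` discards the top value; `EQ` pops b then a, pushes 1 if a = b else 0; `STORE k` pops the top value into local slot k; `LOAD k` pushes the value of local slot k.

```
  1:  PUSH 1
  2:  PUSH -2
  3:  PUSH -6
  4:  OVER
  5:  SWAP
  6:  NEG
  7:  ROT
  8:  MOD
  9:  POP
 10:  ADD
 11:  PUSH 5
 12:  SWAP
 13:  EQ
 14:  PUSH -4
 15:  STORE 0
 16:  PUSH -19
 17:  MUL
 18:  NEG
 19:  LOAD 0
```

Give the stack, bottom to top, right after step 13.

PUSH 1  : 1
PUSH -2 : 1 -2
PUSH -6 : 1 -2 -6
OVER    : 1 -2 -6 -2
SWAP    : 1 -2 -2 -6
NEG     : 1 -2 -2 6
ROT     : 1 -2 6 -2
MOD     : 1 -2 0
POP     : 1 -2
ADD     : -1
PUSH 5  : -1 5
SWAP    : 5 -1
EQ      : 0

[0]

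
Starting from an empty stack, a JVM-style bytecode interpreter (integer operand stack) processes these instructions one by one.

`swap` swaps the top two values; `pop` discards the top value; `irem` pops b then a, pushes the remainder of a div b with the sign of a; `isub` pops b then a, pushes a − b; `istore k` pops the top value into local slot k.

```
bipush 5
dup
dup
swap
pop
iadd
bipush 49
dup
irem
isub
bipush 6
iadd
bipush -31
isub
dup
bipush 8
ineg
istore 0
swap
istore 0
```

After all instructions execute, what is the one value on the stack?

bipush 5   → 5
dup        → 5 5
dup        → 5 5 5
swap       → 5 5 5
pop        → 5 5
iadd       → 10
bipush 49  → 10 49
dup        → 10 49 49
irem       → 10 0
isub       → 10
bipush 6   → 10 6
iadd       → 16
bipush -31 → 16 -31
isub       → 47
dup        → 47 47
bipush 8   → 47 47 8
ineg       → 47 47 -8
istore 0   → 47 47
swap       → 47 47
istore 0   → 47

47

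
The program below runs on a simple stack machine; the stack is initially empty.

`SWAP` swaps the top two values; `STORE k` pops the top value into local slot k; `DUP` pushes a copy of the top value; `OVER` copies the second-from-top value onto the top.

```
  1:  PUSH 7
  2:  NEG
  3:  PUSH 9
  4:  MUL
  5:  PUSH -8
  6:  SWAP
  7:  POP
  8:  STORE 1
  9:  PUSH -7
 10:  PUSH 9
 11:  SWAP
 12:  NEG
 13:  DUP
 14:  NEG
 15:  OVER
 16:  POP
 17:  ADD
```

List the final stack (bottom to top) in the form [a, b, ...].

[9, 0]

PUSH 7   7
NEG      -7
PUSH 9   -7 9
MUL      -63
PUSH -8  -63 -8
SWAP     -8 -63
POP      -8
STORE 1  (empty)
PUSH -7  -7
PUSH 9   -7 9
SWAP     9 -7
NEG      9 7
DUP      9 7 7
NEG      9 7 -7
OVER     9 7 -7 7
POP      9 7 -7
ADD      9 0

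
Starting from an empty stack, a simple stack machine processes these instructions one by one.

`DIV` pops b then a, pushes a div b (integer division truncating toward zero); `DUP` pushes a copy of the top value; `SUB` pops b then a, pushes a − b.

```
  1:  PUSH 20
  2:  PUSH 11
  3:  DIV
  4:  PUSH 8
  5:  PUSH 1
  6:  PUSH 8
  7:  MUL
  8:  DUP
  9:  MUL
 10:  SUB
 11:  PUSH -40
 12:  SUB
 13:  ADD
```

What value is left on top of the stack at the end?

-15

PUSH 20  → 20
PUSH 11  → 20 11
DIV      → 1
PUSH 8   → 1 8
PUSH 1   → 1 8 1
PUSH 8   → 1 8 1 8
MUL      → 1 8 8
DUP      → 1 8 8 8
MUL      → 1 8 64
SUB      → 1 -56
PUSH -40 → 1 -56 -40
SUB      → 1 -16
ADD      → -15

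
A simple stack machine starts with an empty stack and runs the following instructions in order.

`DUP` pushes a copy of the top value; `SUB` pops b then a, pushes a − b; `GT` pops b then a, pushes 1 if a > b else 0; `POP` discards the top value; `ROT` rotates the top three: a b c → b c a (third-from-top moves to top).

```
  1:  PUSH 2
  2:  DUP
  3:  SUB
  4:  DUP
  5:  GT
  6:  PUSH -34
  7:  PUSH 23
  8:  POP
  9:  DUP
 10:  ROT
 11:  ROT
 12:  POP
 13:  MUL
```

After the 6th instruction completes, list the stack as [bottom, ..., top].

PUSH 2    [2]
DUP       [2, 2]
SUB       [0]
DUP       [0, 0]
GT        [0]
PUSH -34  [0, -34]

[0, -34]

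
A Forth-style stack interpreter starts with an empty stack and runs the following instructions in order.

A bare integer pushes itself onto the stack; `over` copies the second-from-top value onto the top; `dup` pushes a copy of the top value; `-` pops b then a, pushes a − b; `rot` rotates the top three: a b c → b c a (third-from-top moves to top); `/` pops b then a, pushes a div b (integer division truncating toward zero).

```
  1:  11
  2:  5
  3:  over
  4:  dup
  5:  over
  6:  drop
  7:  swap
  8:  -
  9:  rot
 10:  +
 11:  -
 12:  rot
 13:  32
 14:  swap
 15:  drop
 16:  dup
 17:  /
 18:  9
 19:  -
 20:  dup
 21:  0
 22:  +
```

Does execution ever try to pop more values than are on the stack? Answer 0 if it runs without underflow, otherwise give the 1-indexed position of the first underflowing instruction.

12

11    11
5     11 5
over  11 5 11
dup   11 5 11 11
over  11 5 11 11 11
drop  11 5 11 11
swap  11 5 11 11
-     11 5 0
rot   5 0 11
+     5 11
-     -6
rot  — needs 3 operands, stack has 1 → underflow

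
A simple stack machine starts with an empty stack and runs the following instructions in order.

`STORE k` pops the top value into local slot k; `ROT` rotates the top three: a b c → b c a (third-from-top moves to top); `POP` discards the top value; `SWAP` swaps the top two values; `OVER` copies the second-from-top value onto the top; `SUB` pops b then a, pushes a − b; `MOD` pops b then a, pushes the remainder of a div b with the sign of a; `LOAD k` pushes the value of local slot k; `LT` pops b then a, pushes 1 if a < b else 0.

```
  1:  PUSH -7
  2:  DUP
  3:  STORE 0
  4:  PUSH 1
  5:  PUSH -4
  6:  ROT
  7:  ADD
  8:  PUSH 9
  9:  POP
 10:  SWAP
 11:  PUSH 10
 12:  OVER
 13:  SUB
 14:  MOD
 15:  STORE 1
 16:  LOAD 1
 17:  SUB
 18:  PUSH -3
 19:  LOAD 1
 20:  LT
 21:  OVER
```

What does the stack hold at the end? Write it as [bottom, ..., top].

[-12, 1, -12]

PUSH -7 → -7
DUP     → -7 -7
STORE 0 → -7
PUSH 1  → -7 1
PUSH -4 → -7 1 -4
ROT     → 1 -4 -7
ADD     → 1 -11
PUSH 9  → 1 -11 9
POP     → 1 -11
SWAP    → -11 1
PUSH 10 → -11 1 10
OVER    → -11 1 10 1
SUB     → -11 1 9
MOD     → -11 1
STORE 1 → -11
LOAD 1  → -11 1
SUB     → -12
PUSH -3 → -12 -3
LOAD 1  → -12 -3 1
LT      → -12 1
OVER    → -12 1 -12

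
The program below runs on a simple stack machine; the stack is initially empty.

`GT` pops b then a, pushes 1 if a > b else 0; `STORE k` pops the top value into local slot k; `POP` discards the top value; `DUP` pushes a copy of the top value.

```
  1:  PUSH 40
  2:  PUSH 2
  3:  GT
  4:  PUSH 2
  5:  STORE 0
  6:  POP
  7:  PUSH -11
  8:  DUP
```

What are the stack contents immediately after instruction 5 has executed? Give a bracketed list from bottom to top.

PUSH 40  40
PUSH 2   40 2
GT       1
PUSH 2   1 2
STORE 0  1

[1]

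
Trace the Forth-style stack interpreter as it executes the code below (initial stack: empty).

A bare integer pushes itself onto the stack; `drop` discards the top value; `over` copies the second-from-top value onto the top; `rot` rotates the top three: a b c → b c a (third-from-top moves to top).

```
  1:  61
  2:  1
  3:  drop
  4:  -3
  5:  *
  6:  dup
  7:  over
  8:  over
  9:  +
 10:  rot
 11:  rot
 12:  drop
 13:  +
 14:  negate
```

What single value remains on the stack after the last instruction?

549

61     : [61]
1      : [61, 1]
drop   : [61]
-3     : [61, -3]
*      : [-183]
dup    : [-183, -183]
over   : [-183, -183, -183]
over   : [-183, -183, -183, -183]
+      : [-183, -183, -366]
rot    : [-183, -366, -183]
rot    : [-366, -183, -183]
drop   : [-366, -183]
+      : [-549]
negate : [549]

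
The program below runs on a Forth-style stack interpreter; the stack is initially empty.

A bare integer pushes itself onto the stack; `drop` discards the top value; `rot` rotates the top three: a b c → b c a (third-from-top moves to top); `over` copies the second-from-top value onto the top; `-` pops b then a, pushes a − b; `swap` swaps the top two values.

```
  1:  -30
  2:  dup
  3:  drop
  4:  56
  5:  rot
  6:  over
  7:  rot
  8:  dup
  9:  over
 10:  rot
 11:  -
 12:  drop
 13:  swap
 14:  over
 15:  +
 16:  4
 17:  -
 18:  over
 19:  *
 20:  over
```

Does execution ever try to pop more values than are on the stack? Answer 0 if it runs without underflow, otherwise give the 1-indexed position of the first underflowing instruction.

5

-30   -30
dup   -30 -30
drop  -30
56    -30 56
rot  — needs 3 operands, stack has 2 → underflow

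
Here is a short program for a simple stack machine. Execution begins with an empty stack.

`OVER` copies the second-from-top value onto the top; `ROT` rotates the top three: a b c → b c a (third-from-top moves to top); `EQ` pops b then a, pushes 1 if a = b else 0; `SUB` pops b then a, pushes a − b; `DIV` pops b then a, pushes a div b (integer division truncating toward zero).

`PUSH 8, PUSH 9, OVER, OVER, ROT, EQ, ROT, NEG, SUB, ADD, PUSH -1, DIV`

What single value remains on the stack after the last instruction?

-17

PUSH 8  → 8
PUSH 9  → 8 9
OVER    → 8 9 8
OVER    → 8 9 8 9
ROT     → 8 8 9 9
EQ      → 8 8 1
ROT     → 8 1 8
NEG     → 8 1 -8
SUB     → 8 9
ADD     → 17
PUSH -1 → 17 -1
DIV     → -17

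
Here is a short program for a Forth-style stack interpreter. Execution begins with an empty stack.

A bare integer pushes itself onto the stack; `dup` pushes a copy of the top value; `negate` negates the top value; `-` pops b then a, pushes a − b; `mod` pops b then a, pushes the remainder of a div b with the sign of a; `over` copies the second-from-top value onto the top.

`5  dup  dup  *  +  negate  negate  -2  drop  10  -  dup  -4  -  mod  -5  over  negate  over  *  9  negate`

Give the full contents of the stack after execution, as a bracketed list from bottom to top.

5      -> [5]
dup    -> [5, 5]
dup    -> [5, 5, 5]
*      -> [5, 25]
+      -> [30]
negate -> [-30]
negate -> [30]
-2     -> [30, -2]
drop   -> [30]
10     -> [30, 10]
-      -> [20]
dup    -> [20, 20]
-4     -> [20, 20, -4]
-      -> [20, 24]
mod    -> [20]
-5     -> [20, -5]
over   -> [20, -5, 20]
negate -> [20, -5, -20]
over   -> [20, -5, -20, -5]
*      -> [20, -5, 100]
9      -> [20, -5, 100, 9]
negate -> [20, -5, 100, -9]

[20, -5, 100, -9]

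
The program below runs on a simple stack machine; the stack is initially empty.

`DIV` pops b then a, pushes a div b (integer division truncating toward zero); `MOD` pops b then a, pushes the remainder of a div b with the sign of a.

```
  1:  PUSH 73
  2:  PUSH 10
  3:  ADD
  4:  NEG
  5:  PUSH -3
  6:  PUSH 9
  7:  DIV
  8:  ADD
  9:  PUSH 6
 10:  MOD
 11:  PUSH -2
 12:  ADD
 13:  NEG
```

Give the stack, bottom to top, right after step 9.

PUSH 73 → [73]
PUSH 10 → [73, 10]
ADD     → [83]
NEG     → [-83]
PUSH -3 → [-83, -3]
PUSH 9  → [-83, -3, 9]
DIV     → [-83, 0]
ADD     → [-83]
PUSH 6  → [-83, 6]

[-83, 6]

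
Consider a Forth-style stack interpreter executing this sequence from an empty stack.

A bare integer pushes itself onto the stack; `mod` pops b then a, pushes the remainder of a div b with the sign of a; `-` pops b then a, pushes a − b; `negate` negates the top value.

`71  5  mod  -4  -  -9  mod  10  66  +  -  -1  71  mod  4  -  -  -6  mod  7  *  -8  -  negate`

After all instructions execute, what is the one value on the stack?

71     → 71
5      → 71 5
mod    → 1
-4     → 1 -4
-      → 5
-9     → 5 -9
mod    → 5
10     → 5 10
66     → 5 10 66
+      → 5 76
-      → -71
-1     → -71 -1
71     → -71 -1 71
mod    → -71 -1
4      → -71 -1 4
-      → -71 -5
-      → -66
-6     → -66 -6
mod    → 0
7      → 0 7
*      → 0
-8     → 0 -8
-      → 8
negate → -8

-8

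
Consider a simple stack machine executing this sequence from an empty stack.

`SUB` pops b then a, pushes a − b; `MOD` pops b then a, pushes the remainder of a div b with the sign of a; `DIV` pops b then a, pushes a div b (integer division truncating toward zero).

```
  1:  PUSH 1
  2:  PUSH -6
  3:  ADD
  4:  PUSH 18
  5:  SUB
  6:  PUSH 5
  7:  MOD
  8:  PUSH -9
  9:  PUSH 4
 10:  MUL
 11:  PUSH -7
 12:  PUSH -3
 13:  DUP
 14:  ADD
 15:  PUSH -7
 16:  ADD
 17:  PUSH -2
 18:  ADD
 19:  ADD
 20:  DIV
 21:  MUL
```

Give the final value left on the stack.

PUSH 1  → [1]
PUSH -6 → [1, -6]
ADD     → [-5]
PUSH 18 → [-5, 18]
SUB     → [-23]
PUSH 5  → [-23, 5]
MOD     → [-3]
PUSH -9 → [-3, -9]
PUSH 4  → [-3, -9, 4]
MUL     → [-3, -36]
PUSH -7 → [-3, -36, -7]
PUSH -3 → [-3, -36, -7, -3]
DUP     → [-3, -36, -7, -3, -3]
ADD     → [-3, -36, -7, -6]
PUSH -7 → [-3, -36, -7, -6, -7]
ADD     → [-3, -36, -7, -13]
PUSH -2 → [-3, -36, -7, -13, -2]
ADD     → [-3, -36, -7, -15]
ADD     → [-3, -36, -22]
DIV     → [-3, 1]
MUL     → [-3]

-3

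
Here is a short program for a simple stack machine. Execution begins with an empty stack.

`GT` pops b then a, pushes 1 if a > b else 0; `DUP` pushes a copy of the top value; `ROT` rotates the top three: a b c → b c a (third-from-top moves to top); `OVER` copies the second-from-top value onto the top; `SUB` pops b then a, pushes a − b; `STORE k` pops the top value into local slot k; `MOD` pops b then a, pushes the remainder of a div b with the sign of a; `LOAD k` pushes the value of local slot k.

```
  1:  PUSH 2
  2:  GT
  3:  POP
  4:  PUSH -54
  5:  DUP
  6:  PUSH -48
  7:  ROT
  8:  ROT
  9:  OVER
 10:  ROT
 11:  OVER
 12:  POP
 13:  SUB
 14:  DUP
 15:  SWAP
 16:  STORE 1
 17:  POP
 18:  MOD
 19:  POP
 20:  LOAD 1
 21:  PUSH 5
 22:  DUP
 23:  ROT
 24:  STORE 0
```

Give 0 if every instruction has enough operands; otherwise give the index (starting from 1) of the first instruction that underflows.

PUSH 2  [2]
GT  — needs 2 operands, stack has 1 → underflow

2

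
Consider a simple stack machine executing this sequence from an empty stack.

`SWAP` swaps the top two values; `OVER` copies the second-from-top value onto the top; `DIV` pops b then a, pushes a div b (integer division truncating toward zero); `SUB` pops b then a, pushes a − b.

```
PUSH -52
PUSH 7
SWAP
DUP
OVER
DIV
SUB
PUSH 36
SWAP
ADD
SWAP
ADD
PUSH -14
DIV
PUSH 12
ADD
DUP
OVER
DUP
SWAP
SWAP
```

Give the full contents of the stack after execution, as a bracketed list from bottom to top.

PUSH -52 → [-52]
PUSH 7   → [-52, 7]
SWAP     → [7, -52]
DUP      → [7, -52, -52]
OVER     → [7, -52, -52, -52]
DIV      → [7, -52, 1]
SUB      → [7, -53]
PUSH 36  → [7, -53, 36]
SWAP     → [7, 36, -53]
ADD      → [7, -17]
SWAP     → [-17, 7]
ADD      → [-10]
PUSH -14 → [-10, -14]
DIV      → [0]
PUSH 12  → [0, 12]
ADD      → [12]
DUP      → [12, 12]
OVER     → [12, 12, 12]
DUP      → [12, 12, 12, 12]
SWAP     → [12, 12, 12, 12]
SWAP     → [12, 12, 12, 12]

[12, 12, 12, 12]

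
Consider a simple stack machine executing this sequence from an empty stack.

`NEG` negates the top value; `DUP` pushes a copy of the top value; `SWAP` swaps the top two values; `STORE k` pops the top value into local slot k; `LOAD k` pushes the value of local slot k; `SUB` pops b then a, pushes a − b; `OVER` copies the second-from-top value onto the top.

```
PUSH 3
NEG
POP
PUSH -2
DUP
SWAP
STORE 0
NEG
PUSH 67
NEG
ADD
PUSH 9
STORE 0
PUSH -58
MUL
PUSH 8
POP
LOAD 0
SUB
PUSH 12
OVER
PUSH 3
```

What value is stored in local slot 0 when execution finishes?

PUSH 3    [3]
NEG       [-3]
POP       []
PUSH -2   [-2]
DUP       [-2, -2]
SWAP      [-2, -2]
STORE 0   [-2]
NEG       [2]
PUSH 67   [2, 67]
NEG       [2, -67]
ADD       [-65]
PUSH 9    [-65, 9]
STORE 0   [-65]
PUSH -58  [-65, -58]
MUL       [3770]
PUSH 8    [3770, 8]
POP       [3770]
LOAD 0    [3770, 9]
SUB       [3761]
PUSH 12   [3761, 12]
OVER      [3761, 12, 3761]
PUSH 3    [3761, 12, 3761, 3]

9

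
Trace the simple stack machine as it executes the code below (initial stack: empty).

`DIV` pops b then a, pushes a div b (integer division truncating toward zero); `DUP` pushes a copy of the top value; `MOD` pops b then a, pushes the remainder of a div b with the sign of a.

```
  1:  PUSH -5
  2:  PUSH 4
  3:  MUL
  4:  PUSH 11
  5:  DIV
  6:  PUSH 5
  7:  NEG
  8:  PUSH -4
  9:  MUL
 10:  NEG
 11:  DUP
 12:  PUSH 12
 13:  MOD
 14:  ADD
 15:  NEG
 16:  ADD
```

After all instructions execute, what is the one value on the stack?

PUSH -5  -5
PUSH 4   -5 4
MUL      -20
PUSH 11  -20 11
DIV      -1
PUSH 5   -1 5
NEG      -1 -5
PUSH -4  -1 -5 -4
MUL      -1 20
NEG      -1 -20
DUP      -1 -20 -20
PUSH 12  -1 -20 -20 12
MOD      -1 -20 -8
ADD      -1 -28
NEG      -1 28
ADD      27

27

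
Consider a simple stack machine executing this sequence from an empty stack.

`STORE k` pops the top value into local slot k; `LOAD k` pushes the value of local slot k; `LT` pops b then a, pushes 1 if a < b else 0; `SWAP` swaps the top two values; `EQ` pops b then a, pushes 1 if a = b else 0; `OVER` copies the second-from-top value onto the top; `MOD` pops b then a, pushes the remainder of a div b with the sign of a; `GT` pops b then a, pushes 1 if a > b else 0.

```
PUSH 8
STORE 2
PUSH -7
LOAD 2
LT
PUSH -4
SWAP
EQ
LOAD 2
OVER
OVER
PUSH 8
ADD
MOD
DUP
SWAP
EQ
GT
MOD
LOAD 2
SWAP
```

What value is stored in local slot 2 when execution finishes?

8

PUSH 8  -> 8
STORE 2 -> (empty)
PUSH -7 -> -7
LOAD 2  -> -7 8
LT      -> 1
PUSH -4 -> 1 -4
SWAP    -> -4 1
EQ      -> 0
LOAD 2  -> 0 8
OVER    -> 0 8 0
OVER    -> 0 8 0 8
PUSH 8  -> 0 8 0 8 8
ADD     -> 0 8 0 16
MOD     -> 0 8 0
DUP     -> 0 8 0 0
SWAP    -> 0 8 0 0
EQ      -> 0 8 1
GT      -> 0 1
MOD     -> 0
LOAD 2  -> 0 8
SWAP    -> 8 0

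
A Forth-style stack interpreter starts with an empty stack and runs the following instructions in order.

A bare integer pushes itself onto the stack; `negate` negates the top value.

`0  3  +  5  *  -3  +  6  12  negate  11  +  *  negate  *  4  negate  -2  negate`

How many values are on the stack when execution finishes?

0      → 0
3      → 0 3
+      → 3
5      → 3 5
*      → 15
-3     → 15 -3
+      → 12
6      → 12 6
12     → 12 6 12
negate → 12 6 -12
11     → 12 6 -12 11
+      → 12 6 -1
*      → 12 -6
negate → 12 6
*      → 72
4      → 72 4
negate → 72 -4
-2     → 72 -4 -2
negate → 72 -4 2

3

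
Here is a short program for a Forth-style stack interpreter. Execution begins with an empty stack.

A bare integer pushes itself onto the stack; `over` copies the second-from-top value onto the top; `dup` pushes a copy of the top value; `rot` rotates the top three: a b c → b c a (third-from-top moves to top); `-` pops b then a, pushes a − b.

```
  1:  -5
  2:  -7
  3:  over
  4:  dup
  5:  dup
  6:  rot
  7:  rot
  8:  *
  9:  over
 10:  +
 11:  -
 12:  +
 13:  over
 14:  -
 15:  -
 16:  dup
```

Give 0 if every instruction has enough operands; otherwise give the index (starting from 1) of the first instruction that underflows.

-5   -> [-5]
-7   -> [-5, -7]
over -> [-5, -7, -5]
dup  -> [-5, -7, -5, -5]
dup  -> [-5, -7, -5, -5, -5]
rot  -> [-5, -7, -5, -5, -5]
rot  -> [-5, -7, -5, -5, -5]
*    -> [-5, -7, -5, 25]
over -> [-5, -7, -5, 25, -5]
+    -> [-5, -7, -5, 20]
-    -> [-5, -7, -25]
+    -> [-5, -32]
over -> [-5, -32, -5]
-    -> [-5, -27]
-    -> [22]
dup  -> [22, 22]

0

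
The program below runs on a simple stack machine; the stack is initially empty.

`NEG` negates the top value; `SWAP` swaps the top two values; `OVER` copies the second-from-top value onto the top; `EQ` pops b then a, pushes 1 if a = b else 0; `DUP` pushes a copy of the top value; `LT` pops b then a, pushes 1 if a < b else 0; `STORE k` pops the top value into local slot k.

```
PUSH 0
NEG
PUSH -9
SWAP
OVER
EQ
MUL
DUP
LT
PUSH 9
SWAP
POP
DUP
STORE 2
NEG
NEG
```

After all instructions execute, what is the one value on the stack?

9

PUSH 0  → [0]
NEG     → [0]
PUSH -9 → [0, -9]
SWAP    → [-9, 0]
OVER    → [-9, 0, -9]
EQ      → [-9, 0]
MUL     → [0]
DUP     → [0, 0]
LT      → [0]
PUSH 9  → [0, 9]
SWAP    → [9, 0]
POP     → [9]
DUP     → [9, 9]
STORE 2 → [9]
NEG     → [-9]
NEG     → [9]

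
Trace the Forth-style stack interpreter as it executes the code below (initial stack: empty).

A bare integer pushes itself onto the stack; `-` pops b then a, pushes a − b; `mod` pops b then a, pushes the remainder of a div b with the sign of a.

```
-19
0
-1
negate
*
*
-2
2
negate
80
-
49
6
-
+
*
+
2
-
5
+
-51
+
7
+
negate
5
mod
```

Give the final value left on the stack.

-19    -> [-19]
0      -> [-19, 0]
-1     -> [-19, 0, -1]
negate -> [-19, 0, 1]
*      -> [-19, 0]
*      -> [0]
-2     -> [0, -2]
2      -> [0, -2, 2]
negate -> [0, -2, -2]
80     -> [0, -2, -2, 80]
-      -> [0, -2, -82]
49     -> [0, -2, -82, 49]
6      -> [0, -2, -82, 49, 6]
-      -> [0, -2, -82, 43]
+      -> [0, -2, -39]
*      -> [0, 78]
+      -> [78]
2      -> [78, 2]
-      -> [76]
5      -> [76, 5]
+      -> [81]
-51    -> [81, -51]
+      -> [30]
7      -> [30, 7]
+      -> [37]
negate -> [-37]
5      -> [-37, 5]
mod    -> [-2]

-2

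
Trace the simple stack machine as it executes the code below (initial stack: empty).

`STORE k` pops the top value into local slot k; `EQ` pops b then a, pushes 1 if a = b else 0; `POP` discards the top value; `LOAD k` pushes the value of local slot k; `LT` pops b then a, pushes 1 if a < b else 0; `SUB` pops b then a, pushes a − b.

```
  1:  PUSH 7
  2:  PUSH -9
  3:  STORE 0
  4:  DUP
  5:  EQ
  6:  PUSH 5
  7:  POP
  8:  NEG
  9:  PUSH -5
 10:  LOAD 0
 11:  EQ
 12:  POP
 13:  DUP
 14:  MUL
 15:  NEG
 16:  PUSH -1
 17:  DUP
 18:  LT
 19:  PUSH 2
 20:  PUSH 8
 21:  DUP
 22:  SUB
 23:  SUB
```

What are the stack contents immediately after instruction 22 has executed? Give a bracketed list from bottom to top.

[-1, 0, 2, 0]

PUSH 7  → [7]
PUSH -9 → [7, -9]
STORE 0 → [7]
DUP     → [7, 7]
EQ      → [1]
PUSH 5  → [1, 5]
POP     → [1]
NEG     → [-1]
PUSH -5 → [-1, -5]
LOAD 0  → [-1, -5, -9]
EQ      → [-1, 0]
POP     → [-1]
DUP     → [-1, -1]
MUL     → [1]
NEG     → [-1]
PUSH -1 → [-1, -1]
DUP     → [-1, -1, -1]
LT      → [-1, 0]
PUSH 2  → [-1, 0, 2]
PUSH 8  → [-1, 0, 2, 8]
DUP     → [-1, 0, 2, 8, 8]
SUB     → [-1, 0, 2, 0]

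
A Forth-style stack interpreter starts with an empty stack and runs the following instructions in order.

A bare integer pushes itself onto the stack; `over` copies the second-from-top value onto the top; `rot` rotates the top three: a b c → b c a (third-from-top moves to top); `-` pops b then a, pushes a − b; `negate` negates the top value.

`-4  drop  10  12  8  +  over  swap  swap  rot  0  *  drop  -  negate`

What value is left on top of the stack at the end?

-10

-4     -> -4
drop   -> (empty)
10     -> 10
12     -> 10 12
8      -> 10 12 8
+      -> 10 20
over   -> 10 20 10
swap   -> 10 10 20
swap   -> 10 20 10
rot    -> 20 10 10
0      -> 20 10 10 0
*      -> 20 10 0
drop   -> 20 10
-      -> 10
negate -> -10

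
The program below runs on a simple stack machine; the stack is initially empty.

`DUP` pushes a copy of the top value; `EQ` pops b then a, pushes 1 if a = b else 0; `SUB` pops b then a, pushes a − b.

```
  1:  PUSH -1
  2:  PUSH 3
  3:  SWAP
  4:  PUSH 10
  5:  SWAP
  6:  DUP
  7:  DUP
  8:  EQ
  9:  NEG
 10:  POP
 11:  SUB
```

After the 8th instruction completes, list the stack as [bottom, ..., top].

[3, 10, -1, 1]

PUSH -1 -> [-1]
PUSH 3  -> [-1, 3]
SWAP    -> [3, -1]
PUSH 10 -> [3, -1, 10]
SWAP    -> [3, 10, -1]
DUP     -> [3, 10, -1, -1]
DUP     -> [3, 10, -1, -1, -1]
EQ      -> [3, 10, -1, 1]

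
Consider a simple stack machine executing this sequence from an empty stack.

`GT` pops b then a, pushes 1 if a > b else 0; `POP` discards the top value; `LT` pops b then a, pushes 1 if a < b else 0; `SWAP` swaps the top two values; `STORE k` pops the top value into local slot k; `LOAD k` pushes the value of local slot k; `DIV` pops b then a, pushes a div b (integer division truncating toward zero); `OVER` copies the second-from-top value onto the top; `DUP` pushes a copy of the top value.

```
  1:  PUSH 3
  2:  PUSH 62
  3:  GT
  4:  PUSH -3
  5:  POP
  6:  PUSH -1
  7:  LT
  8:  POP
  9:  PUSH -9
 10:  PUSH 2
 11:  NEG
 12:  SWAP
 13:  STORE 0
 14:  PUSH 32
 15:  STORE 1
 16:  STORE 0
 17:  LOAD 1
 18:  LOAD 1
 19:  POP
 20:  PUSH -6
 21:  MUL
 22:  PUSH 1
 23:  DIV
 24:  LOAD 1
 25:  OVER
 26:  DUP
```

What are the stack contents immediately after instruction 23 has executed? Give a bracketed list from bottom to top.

[-192]

PUSH 3  → [3]
PUSH 62 → [3, 62]
GT      → [0]
PUSH -3 → [0, -3]
POP     → [0]
PUSH -1 → [0, -1]
LT      → [0]
POP     → []
PUSH -9 → [-9]
PUSH 2  → [-9, 2]
NEG     → [-9, -2]
SWAP    → [-2, -9]
STORE 0 → [-2]
PUSH 32 → [-2, 32]
STORE 1 → [-2]
STORE 0 → []
LOAD 1  → [32]
LOAD 1  → [32, 32]
POP     → [32]
PUSH -6 → [32, -6]
MUL     → [-192]
PUSH 1  → [-192, 1]
DIV     → [-192]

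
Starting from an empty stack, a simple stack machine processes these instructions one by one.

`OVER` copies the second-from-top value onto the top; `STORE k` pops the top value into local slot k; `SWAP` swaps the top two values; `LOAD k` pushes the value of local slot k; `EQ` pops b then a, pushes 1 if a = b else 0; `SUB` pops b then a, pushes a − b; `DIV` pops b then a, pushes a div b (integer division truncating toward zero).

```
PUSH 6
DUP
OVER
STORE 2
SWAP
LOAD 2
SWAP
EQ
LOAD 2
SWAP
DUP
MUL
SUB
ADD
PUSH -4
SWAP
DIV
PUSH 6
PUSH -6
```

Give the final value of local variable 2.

PUSH 6   [6]
DUP      [6, 6]
OVER     [6, 6, 6]
STORE 2  [6, 6]
SWAP     [6, 6]
LOAD 2   [6, 6, 6]
SWAP     [6, 6, 6]
EQ       [6, 1]
LOAD 2   [6, 1, 6]
SWAP     [6, 6, 1]
DUP      [6, 6, 1, 1]
MUL      [6, 6, 1]
SUB      [6, 5]
ADD      [11]
PUSH -4  [11, -4]
SWAP     [-4, 11]
DIV      [0]
PUSH 6   [0, 6]
PUSH -6  [0, 6, -6]

6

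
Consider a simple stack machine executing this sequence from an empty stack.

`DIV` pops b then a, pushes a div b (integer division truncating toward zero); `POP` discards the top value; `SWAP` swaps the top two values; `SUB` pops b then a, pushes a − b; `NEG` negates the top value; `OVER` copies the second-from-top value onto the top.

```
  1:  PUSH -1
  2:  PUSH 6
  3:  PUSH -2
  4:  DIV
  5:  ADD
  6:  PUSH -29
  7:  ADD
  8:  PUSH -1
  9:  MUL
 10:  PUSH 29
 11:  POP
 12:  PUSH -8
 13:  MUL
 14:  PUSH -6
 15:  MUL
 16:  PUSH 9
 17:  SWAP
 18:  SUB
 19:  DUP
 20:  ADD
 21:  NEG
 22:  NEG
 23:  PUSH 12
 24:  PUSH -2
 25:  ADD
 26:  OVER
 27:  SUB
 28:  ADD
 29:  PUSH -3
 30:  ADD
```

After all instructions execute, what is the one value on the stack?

PUSH -1  : [-1]
PUSH 6   : [-1, 6]
PUSH -2  : [-1, 6, -2]
DIV      : [-1, -3]
ADD      : [-4]
PUSH -29 : [-4, -29]
ADD      : [-33]
PUSH -1  : [-33, -1]
MUL      : [33]
PUSH 29  : [33, 29]
POP      : [33]
PUSH -8  : [33, -8]
MUL      : [-264]
PUSH -6  : [-264, -6]
MUL      : [1584]
PUSH 9   : [1584, 9]
SWAP     : [9, 1584]
SUB      : [-1575]
DUP      : [-1575, -1575]
ADD      : [-3150]
NEG      : [3150]
NEG      : [-3150]
PUSH 12  : [-3150, 12]
PUSH -2  : [-3150, 12, -2]
ADD      : [-3150, 10]
OVER     : [-3150, 10, -3150]
SUB      : [-3150, 3160]
ADD      : [10]
PUSH -3  : [10, -3]
ADD      : [7]

7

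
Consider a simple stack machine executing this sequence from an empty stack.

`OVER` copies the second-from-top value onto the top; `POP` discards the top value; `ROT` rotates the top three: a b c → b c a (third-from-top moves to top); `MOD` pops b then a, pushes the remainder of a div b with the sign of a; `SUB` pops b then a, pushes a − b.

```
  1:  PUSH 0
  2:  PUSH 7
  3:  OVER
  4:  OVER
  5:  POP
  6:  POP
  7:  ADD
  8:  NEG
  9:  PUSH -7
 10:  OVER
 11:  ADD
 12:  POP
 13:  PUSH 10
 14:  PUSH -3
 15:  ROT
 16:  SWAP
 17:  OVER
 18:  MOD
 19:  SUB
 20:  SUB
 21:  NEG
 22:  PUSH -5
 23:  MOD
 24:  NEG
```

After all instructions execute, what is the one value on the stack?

PUSH 0  -> [0]
PUSH 7  -> [0, 7]
OVER    -> [0, 7, 0]
OVER    -> [0, 7, 0, 7]
POP     -> [0, 7, 0]
POP     -> [0, 7]
ADD     -> [7]
NEG     -> [-7]
PUSH -7 -> [-7, -7]
OVER    -> [-7, -7, -7]
ADD     -> [-7, -14]
POP     -> [-7]
PUSH 10 -> [-7, 10]
PUSH -3 -> [-7, 10, -3]
ROT     -> [10, -3, -7]
SWAP    -> [10, -7, -3]
OVER    -> [10, -7, -3, -7]
MOD     -> [10, -7, -3]
SUB     -> [10, -4]
SUB     -> [14]
NEG     -> [-14]
PUSH -5 -> [-14, -5]
MOD     -> [-4]
NEG     -> [4]

4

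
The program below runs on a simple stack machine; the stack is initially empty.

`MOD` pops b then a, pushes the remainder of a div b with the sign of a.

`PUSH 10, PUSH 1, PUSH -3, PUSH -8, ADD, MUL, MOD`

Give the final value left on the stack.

10

PUSH 10 -> 10
PUSH 1  -> 10 1
PUSH -3 -> 10 1 -3
PUSH -8 -> 10 1 -3 -8
ADD     -> 10 1 -11
MUL     -> 10 -11
MOD     -> 10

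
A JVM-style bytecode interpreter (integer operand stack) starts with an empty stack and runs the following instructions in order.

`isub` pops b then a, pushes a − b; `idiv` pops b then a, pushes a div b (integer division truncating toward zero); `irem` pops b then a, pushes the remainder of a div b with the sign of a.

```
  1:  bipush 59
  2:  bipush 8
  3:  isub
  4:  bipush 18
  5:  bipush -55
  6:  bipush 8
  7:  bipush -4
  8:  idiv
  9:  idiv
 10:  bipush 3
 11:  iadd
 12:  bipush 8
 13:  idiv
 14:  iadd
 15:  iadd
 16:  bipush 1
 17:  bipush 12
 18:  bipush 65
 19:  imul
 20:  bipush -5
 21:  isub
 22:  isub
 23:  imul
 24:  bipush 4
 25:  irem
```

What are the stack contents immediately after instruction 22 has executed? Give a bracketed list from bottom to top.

[72, -784]

bipush 59  → 59
bipush 8   → 59 8
isub       → 51
bipush 18  → 51 18
bipush -55 → 51 18 -55
bipush 8   → 51 18 -55 8
bipush -4  → 51 18 -55 8 -4
idiv       → 51 18 -55 -2
idiv       → 51 18 27
bipush 3   → 51 18 27 3
iadd       → 51 18 30
bipush 8   → 51 18 30 8
idiv       → 51 18 3
iadd       → 51 21
iadd       → 72
bipush 1   → 72 1
bipush 12  → 72 1 12
bipush 65  → 72 1 12 65
imul       → 72 1 780
bipush -5  → 72 1 780 -5
isub       → 72 1 785
isub       → 72 -784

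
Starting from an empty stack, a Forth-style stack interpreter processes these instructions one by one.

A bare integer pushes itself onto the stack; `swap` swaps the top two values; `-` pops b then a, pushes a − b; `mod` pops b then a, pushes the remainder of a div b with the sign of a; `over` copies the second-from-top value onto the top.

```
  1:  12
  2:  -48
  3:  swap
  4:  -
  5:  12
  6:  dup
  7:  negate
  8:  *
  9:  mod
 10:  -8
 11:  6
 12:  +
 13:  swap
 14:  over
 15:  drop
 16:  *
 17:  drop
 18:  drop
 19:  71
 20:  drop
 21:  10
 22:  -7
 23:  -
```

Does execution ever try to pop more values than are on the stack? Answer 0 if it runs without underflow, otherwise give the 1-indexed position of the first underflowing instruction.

12     -> [12]
-48    -> [12, -48]
swap   -> [-48, 12]
-      -> [-60]
12     -> [-60, 12]
dup    -> [-60, 12, 12]
negate -> [-60, 12, -12]
*      -> [-60, -144]
mod    -> [-60]
-8     -> [-60, -8]
6      -> [-60, -8, 6]
+      -> [-60, -2]
swap   -> [-2, -60]
over   -> [-2, -60, -2]
drop   -> [-2, -60]
*      -> [120]
drop   -> []
drop  — needs 1 operand, stack has 0 → underflow

18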